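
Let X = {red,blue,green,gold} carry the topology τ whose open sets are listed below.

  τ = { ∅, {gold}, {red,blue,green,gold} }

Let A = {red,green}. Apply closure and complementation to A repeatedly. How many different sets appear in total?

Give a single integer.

6

closure: X∖int(X∖A) = X∖{gold} = {red,blue,green}
Let k=closure and c=complement:
  1. A     = {red,green}
  2. kA    = {red,blue,green}
  3. cA    = {blue,gold}
  4. ckA   = {gold}
  5. kcA   = {red,blue,green,gold}
  6. ckcA  = ∅
— saturated at 6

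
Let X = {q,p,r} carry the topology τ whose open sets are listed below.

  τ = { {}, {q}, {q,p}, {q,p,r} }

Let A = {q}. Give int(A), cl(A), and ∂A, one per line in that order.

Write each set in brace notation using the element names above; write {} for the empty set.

interior: largest open inside A is {q} (from {}, {q})
cl via duality: int({p,r}) = {}, so X∖{} = {q,p,r}
cl∖int = {p,r}

int(A) = {q}
cl(A)  = {q,p,r}
∂A     = {p,r}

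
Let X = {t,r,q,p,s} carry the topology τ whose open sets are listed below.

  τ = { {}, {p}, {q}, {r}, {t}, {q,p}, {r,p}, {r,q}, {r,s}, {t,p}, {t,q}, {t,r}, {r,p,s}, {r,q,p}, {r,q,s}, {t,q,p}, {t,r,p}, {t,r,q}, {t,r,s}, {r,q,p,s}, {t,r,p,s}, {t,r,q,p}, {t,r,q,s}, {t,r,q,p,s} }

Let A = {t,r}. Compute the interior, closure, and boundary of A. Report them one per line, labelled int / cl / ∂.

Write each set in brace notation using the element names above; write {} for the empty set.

int(A) = {t,r}
cl(A)  = {t,r,s}
∂A     = {s}

opens ⊆ A: {}, {t}, {r}, {t,r}; union → int = {t,r}
complement {q,p,s}; its interior {q,p}; cl(A) = X∖{q,p} = {t,r,s}
boundary = {t,r,s} ∖ {t,r} = {s}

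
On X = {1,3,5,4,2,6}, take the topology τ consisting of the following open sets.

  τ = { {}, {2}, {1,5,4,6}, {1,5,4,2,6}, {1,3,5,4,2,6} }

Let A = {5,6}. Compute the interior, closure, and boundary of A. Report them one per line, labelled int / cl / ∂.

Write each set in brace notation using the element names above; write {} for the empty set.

int(A) = {}
cl(A)  = {1,3,5,4,6}
∂A     = {1,3,5,4,6}

U open, U⊆A: {}. int(A) = ⋃ = {}
X∖A={1,3,4,2}, int(X∖A)={2}, hence cl(A)={1,3,5,4,6}
∂A: remove int from cl → {1,3,5,4,6}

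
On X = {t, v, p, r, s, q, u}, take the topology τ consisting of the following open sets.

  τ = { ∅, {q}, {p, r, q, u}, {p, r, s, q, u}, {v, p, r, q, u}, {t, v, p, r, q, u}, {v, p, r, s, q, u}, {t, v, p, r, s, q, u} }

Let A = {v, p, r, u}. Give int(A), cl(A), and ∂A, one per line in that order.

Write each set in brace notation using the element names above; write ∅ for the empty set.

int(A) = ∅
cl(A)  = {t, v, p, r, s, u}
∂A     = {t, v, p, r, s, u}

open subsets of A: ∅; so int(A) = ∅
closure: X∖int(X∖A) = X∖{q} = {t, v, p, r, s, u}
∂A = {t, v, p, r, s, u} minus ∅ = {t, v, p, r, s, u}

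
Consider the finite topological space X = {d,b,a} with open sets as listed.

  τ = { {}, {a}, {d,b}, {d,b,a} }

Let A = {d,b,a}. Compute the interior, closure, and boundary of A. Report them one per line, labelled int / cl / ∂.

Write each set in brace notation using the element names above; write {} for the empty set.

int(A) = {d,b,a}
cl(A)  = {d,b,a}
∂A     = {}

U open, U⊆A: {}, {a}, {d,b}, {d,b,a}. int(A) = ⋃ = {d,b,a}
X∖A={}, int(X∖A)={}, hence cl(A)={d,b,a}
∂A: remove int from cl → {}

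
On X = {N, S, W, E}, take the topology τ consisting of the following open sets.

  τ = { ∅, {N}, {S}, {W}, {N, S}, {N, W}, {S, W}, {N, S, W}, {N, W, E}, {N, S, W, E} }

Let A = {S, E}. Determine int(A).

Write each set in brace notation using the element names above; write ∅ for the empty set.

opens ⊆ A: ∅, {S}; union → int = {S}

{S}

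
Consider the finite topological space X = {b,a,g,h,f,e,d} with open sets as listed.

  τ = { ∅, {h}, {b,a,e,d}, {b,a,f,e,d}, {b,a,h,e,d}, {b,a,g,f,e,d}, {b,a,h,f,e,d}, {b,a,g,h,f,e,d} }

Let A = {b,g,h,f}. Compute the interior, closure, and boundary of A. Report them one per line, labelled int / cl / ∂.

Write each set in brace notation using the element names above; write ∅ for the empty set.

U open, U⊆A: ∅, {h}. int(A) = ⋃ = {h}
X∖A={a,e,d}, int(X∖A)=∅, hence cl(A)={b,a,g,h,f,e,d}
∂A: remove int from cl → {b,a,g,f,e,d}

int(A) = {h}
cl(A)  = {b,a,g,h,f,e,d}
∂A     = {b,a,g,f,e,d}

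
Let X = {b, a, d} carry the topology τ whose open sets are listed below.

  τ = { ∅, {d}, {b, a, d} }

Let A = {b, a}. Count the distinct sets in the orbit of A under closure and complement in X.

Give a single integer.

cl via duality: int({d}) = {d}, so X∖{d} = {b, a}
Write k for closure, c for complement:
  1. A     = {b, a}
  2. cA    = {d}
  3. kcA   = {b, a, d}
  4. ckcA  = ∅
applying k or c yields no new set

4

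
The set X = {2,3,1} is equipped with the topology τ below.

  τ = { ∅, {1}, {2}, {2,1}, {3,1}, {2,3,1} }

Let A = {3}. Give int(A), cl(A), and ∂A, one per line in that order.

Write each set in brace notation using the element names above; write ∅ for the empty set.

open subsets of A: ∅; so int(A) = ∅
closure: X∖int(X∖A) = X∖{2,1} = {3}
∂A = {3} minus ∅ = {3}

int(A) = ∅
cl(A)  = {3}
∂A     = {3}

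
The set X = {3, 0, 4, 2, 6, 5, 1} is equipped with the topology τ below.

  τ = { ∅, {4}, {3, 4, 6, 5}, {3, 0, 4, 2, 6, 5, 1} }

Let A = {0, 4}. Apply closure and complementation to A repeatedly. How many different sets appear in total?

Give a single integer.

6

cl via duality: int({3, 2, 6, 5, 1}) = ∅, so X∖∅ = {3, 0, 4, 2, 6, 5, 1}
Write k for closure, c for complement:
  1. A     = {0, 4}
  2. kA    = {3, 0, 4, 2, 6, 5, 1}
  3. cA    = {3, 2, 6, 5, 1}
  4. ckA   = ∅
  5. kcA   = {3, 0, 2, 6, 5, 1}
  6. ckcA  = {4}
applying k or c yields no new set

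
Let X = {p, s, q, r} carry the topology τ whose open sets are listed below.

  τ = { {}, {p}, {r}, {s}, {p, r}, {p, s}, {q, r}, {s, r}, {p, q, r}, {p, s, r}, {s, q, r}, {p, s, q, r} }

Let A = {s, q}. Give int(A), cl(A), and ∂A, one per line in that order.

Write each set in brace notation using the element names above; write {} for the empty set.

int(A) = {s}
cl(A)  = {s, q}
∂A     = {q}

opens ⊆ A: {}, {s}; union → int = {s}
complement {p, r}; its interior {p, r}; cl(A) = X∖{p, r} = {s, q}
boundary = {s, q} ∖ {s} = {q}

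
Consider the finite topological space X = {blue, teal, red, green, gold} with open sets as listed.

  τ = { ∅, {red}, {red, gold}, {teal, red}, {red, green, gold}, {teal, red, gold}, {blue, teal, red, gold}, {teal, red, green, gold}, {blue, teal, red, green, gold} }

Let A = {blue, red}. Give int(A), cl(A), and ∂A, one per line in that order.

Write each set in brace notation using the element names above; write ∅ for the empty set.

interior: largest open inside A is {red} (from ∅, {red})
cl via duality: int({teal, green, gold}) = ∅, so X∖∅ = {blue, teal, red, green, gold}
cl∖int = {blue, teal, green, gold}

int(A) = {red}
cl(A)  = {blue, teal, red, green, gold}
∂A     = {blue, teal, green, gold}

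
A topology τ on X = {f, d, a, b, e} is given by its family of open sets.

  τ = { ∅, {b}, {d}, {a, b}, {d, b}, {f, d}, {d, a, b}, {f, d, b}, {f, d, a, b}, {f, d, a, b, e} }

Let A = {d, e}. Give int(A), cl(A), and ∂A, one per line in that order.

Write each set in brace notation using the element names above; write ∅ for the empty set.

U open, U⊆A: ∅, {d}. int(A) = ⋃ = {d}
X∖A={f, a, b}, int(X∖A)={a, b}, hence cl(A)={f, d, e}
∂A: remove int from cl → {f, e}

int(A) = {d}
cl(A)  = {f, d, e}
∂A     = {f, e}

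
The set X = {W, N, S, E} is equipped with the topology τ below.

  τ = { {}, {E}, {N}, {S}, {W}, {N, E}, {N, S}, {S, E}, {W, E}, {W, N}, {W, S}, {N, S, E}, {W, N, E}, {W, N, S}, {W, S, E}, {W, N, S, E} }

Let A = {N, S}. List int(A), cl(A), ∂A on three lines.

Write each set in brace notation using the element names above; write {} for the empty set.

int(A) = {N, S}
cl(A)  = {N, S}
∂A     = {}

interior: largest open inside A is {N, S} (from {}, {N}, {S}, {N, S})
cl via duality: int({W, E}) = {W, E}, so X∖{W, E} = {N, S}
cl∖int = {}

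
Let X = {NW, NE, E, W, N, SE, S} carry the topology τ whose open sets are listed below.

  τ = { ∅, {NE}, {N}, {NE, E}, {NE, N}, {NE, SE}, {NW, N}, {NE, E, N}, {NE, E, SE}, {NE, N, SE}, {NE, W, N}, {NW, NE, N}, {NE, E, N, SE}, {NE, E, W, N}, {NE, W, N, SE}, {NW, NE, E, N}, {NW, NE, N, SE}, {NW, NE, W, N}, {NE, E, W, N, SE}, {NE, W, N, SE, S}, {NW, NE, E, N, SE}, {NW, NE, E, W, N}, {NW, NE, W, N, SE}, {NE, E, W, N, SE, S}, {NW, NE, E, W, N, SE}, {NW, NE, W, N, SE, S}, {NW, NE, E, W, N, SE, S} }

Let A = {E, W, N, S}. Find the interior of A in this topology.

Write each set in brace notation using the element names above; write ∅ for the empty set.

interior: largest open inside A is {N} (from ∅, {N})

{N}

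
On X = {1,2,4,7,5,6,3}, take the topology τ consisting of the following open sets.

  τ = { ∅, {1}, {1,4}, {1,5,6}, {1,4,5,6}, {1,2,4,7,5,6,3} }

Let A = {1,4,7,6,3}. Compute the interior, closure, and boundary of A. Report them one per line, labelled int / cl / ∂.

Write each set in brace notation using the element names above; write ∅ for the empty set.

int(A) = {1,4}
cl(A)  = {1,2,4,7,5,6,3}
∂A     = {2,7,5,6,3}

opens ⊆ A: ∅, {1}, {1,4}; union → int = {1,4}
complement {2,5}; its interior ∅; cl(A) = X∖∅ = {1,2,4,7,5,6,3}
boundary = {1,2,4,7,5,6,3} ∖ {1,4} = {2,7,5,6,3}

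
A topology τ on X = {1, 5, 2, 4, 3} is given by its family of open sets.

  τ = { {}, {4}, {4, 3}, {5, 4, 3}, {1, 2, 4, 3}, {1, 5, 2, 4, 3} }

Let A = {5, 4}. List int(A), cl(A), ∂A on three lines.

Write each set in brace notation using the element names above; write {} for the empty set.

U open, U⊆A: {}, {4}. int(A) = ⋃ = {4}
X∖A={1, 2, 3}, int(X∖A)={}, hence cl(A)={1, 5, 2, 4, 3}
∂A: remove int from cl → {1, 5, 2, 3}

int(A) = {4}
cl(A)  = {1, 5, 2, 4, 3}
∂A     = {1, 5, 2, 3}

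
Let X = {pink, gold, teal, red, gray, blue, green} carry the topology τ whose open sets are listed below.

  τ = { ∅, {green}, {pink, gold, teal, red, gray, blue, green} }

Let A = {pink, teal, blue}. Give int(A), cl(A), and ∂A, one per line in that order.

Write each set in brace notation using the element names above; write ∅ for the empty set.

open subsets of A: ∅; so int(A) = ∅
closure: X∖int(X∖A) = X∖{green} = {pink, gold, teal, red, gray, blue}
∂A = {pink, gold, teal, red, gray, blue} minus ∅ = {pink, gold, teal, red, gray, blue}

int(A) = ∅
cl(A)  = {pink, gold, teal, red, gray, blue}
∂A     = {pink, gold, teal, red, gray, blue}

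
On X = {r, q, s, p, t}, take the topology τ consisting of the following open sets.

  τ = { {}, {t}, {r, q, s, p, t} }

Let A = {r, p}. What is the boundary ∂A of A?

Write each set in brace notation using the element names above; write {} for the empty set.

opens ⊆ A: {}; union → int = {}
complement {q, s, t}; its interior {t}; cl(A) = X∖{t} = {r, q, s, p}
boundary = {r, q, s, p} ∖ {} = {r, q, s, p}

{r, q, s, p}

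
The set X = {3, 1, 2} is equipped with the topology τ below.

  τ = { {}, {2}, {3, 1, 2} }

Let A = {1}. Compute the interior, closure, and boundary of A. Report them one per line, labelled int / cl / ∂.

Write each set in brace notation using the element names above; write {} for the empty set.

opens ⊆ A: {}; union → int = {}
complement {3, 2}; its interior {2}; cl(A) = X∖{2} = {3, 1}
boundary = {3, 1} ∖ {} = {3, 1}

int(A) = {}
cl(A)  = {3, 1}
∂A     = {3, 1}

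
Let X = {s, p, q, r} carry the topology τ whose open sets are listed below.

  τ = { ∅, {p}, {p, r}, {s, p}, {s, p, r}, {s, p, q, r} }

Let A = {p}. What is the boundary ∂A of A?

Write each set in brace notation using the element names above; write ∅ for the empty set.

open subsets of A: ∅, {p}; so int(A) = {p}
closure: X∖int(X∖A) = X∖∅ = {s, p, q, r}
∂A = {s, p, q, r} minus {p} = {s, q, r}

{s, q, r}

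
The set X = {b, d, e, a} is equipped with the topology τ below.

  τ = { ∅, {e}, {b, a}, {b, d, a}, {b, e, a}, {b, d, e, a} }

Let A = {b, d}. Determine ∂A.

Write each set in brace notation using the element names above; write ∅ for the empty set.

U open, U⊆A: ∅. int(A) = ⋃ = ∅
X∖A={e, a}, int(X∖A)={e}, hence cl(A)={b, d, a}
∂A: remove int from cl → {b, d, a}

{b, d, a}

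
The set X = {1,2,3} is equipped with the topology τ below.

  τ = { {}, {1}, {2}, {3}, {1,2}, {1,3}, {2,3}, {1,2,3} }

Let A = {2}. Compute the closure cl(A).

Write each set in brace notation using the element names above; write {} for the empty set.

cl via duality: int({1,3}) = {1,3}, so X∖{1,3} = {2}

{2}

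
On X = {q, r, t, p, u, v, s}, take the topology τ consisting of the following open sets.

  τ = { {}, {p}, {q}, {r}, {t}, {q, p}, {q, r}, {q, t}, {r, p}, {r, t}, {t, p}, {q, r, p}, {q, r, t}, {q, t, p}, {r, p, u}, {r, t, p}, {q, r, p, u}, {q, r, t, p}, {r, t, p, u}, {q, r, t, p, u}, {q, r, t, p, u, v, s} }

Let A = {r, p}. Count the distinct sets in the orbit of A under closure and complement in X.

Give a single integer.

closure: X∖int(X∖A) = X∖{q, t} = {r, p, u, v, s}
Let k=closure and c=complement:
  1. A     = {r, p}
  2. kA    = {r, p, u, v, s}
  3. cA    = {q, t, u, v, s}
  4. ckA   = {q, t}
  5. kckA  = {q, t, v, s}
  6. ckckA = {r, p, u}
— saturated at 6

6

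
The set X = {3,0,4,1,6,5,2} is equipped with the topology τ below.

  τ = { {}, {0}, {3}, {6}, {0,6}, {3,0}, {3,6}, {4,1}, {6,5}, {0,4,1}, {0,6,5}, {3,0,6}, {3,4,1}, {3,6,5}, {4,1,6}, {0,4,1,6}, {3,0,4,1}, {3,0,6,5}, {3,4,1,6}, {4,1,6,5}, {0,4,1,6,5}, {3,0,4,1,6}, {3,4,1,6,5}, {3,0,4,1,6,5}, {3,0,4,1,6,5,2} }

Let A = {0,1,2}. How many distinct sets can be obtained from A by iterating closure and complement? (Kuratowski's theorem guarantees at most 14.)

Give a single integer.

10

complement {3,4,6,5}; its interior {3,6,5}; cl(A) = X∖{3,6,5} = {0,4,1,2}
With k = closure, c = complement:
  1. A     = {0,1,2}
  2. kA    = {0,4,1,2}
  3. cA    = {3,4,6,5}
  4. ckA   = {3,6,5}
  5. kcA   = {3,4,1,6,5,2}
  6. kckA  = {3,6,5,2}
  7. ckcA  = {0}
  8. ckckA = {0,4,1}
  9. kckcA = {0,2}
  10. ckckcA = {3,4,1,6,5}
k, c of each give nothing new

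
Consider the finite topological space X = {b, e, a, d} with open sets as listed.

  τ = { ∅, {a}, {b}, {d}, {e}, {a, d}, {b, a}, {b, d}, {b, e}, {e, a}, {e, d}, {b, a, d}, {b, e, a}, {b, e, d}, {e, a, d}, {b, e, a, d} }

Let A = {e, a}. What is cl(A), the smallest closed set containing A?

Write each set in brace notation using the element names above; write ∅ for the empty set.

closure: X∖int(X∖A) = X∖{b, d} = {e, a}

{e, a}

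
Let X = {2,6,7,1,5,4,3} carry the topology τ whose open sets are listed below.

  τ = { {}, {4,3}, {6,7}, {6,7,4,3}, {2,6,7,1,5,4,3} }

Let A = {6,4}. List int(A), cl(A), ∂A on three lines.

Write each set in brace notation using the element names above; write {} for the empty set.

int(A) = {}
cl(A)  = {2,6,7,1,5,4,3}
∂A     = {2,6,7,1,5,4,3}

interior: largest open inside A is {} (from {})
cl via duality: int({2,7,1,5,3}) = {}, so X∖{} = {2,6,7,1,5,4,3}
cl∖int = {2,6,7,1,5,4,3}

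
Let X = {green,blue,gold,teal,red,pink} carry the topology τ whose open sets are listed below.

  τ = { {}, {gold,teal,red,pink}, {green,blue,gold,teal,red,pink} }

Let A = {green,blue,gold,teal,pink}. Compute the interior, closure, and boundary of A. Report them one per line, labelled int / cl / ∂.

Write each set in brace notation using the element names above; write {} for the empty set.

int(A) = {}
cl(A)  = {green,blue,gold,teal,red,pink}
∂A     = {green,blue,gold,teal,red,pink}

open subsets of A: {}; so int(A) = {}
closure: X∖int(X∖A) = X∖{} = {green,blue,gold,teal,red,pink}
∂A = {green,blue,gold,teal,red,pink} minus {} = {green,blue,gold,teal,red,pink}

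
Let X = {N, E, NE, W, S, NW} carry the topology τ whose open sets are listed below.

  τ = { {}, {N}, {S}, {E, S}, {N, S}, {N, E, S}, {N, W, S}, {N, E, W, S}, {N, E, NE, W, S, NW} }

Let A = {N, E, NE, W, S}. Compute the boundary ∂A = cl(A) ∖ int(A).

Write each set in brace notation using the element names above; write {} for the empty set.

open subsets of A: {}, {S}, {N}, {N, S}, {E, S}, {N, W, S}, {N, E, S}, {N, E, W, S}; so int(A) = {N, E, W, S}
closure: X∖int(X∖A) = X∖{} = {N, E, NE, W, S, NW}
∂A = {N, E, NE, W, S, NW} minus {N, E, W, S} = {NE, NW}

{NE, NW}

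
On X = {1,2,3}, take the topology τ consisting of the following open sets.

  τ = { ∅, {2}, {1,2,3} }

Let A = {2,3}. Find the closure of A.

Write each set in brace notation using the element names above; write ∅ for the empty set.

closure: X∖int(X∖A) = X∖∅ = {1,2,3}

{1,2,3}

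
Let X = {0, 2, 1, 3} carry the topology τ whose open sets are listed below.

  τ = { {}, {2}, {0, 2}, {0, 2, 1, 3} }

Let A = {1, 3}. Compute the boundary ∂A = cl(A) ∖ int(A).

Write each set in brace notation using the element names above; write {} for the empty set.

interior: largest open inside A is {} (from {})
cl via duality: int({0, 2}) = {0, 2}, so X∖{0, 2} = {1, 3}
cl∖int = {1, 3}

{1, 3}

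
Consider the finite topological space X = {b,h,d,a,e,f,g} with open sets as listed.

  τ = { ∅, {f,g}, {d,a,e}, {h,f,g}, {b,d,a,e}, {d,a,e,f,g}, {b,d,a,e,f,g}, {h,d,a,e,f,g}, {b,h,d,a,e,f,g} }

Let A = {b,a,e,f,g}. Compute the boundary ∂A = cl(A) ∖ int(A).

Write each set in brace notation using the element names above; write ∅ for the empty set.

{b,h,d,a,e}

opens ⊆ A: ∅, {f,g}; union → int = {f,g}
complement {h,d}; its interior ∅; cl(A) = X∖∅ = {b,h,d,a,e,f,g}
boundary = {b,h,d,a,e,f,g} ∖ {f,g} = {b,h,d,a,e}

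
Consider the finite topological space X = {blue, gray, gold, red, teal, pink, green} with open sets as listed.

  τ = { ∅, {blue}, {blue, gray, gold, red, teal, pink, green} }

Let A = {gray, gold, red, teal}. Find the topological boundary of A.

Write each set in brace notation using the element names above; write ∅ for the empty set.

{gray, gold, red, teal, pink, green}

open subsets of A: ∅; so int(A) = ∅
closure: X∖int(X∖A) = X∖{blue} = {gray, gold, red, teal, pink, green}
∂A = {gray, gold, red, teal, pink, green} minus ∅ = {gray, gold, red, teal, pink, green}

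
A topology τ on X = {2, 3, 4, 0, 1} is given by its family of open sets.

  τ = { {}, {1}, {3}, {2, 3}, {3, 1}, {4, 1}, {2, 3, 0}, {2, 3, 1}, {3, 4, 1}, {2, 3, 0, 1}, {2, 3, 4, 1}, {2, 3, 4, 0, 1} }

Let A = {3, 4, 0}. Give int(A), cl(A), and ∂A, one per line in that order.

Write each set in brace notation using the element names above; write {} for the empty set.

int(A) = {3}
cl(A)  = {2, 3, 4, 0}
∂A     = {2, 4, 0}

opens ⊆ A: {}, {3}; union → int = {3}
complement {2, 1}; its interior {1}; cl(A) = X∖{1} = {2, 3, 4, 0}
boundary = {2, 3, 4, 0} ∖ {3} = {2, 4, 0}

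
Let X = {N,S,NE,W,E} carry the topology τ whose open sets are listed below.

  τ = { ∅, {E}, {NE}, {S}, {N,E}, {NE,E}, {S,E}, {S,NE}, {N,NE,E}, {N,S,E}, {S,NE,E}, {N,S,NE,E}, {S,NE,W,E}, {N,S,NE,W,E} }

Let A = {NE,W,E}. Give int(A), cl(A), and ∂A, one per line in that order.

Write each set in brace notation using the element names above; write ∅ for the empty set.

int(A) = {NE,E}
cl(A)  = {N,NE,W,E}
∂A     = {N,W}

open subsets of A: ∅, {E}, {NE}, {NE,E}; so int(A) = {NE,E}
closure: X∖int(X∖A) = X∖{S} = {N,NE,W,E}
∂A = {N,NE,W,E} minus {NE,E} = {N,W}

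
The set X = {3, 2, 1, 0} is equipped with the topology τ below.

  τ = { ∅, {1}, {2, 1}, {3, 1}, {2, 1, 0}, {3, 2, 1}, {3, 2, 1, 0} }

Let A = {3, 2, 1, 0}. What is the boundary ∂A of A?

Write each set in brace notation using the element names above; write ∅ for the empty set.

open subsets of A: ∅, {1}, {2, 1}, {3, 1}, {3, 2, 1}, {2, 1, 0}, {3, 2, 1, 0}; so int(A) = {3, 2, 1, 0}
closure: X∖int(X∖A) = X∖∅ = {3, 2, 1, 0}
∂A = {3, 2, 1, 0} minus {3, 2, 1, 0} = ∅

∅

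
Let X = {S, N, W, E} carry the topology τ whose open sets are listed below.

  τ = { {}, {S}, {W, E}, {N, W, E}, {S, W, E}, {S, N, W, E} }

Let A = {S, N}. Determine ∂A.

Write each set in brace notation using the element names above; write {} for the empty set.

opens ⊆ A: {}, {S}; union → int = {S}
complement {W, E}; its interior {W, E}; cl(A) = X∖{W, E} = {S, N}
boundary = {S, N} ∖ {S} = {N}

{N}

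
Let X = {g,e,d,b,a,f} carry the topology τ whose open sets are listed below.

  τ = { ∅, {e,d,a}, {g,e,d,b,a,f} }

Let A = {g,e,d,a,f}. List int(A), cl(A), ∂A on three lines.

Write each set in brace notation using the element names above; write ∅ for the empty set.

int(A) = {e,d,a}
cl(A)  = {g,e,d,b,a,f}
∂A     = {g,b,f}

opens ⊆ A: ∅, {e,d,a}; union → int = {e,d,a}
complement {b}; its interior ∅; cl(A) = X∖∅ = {g,e,d,b,a,f}
boundary = {g,e,d,b,a,f} ∖ {e,d,a} = {g,b,f}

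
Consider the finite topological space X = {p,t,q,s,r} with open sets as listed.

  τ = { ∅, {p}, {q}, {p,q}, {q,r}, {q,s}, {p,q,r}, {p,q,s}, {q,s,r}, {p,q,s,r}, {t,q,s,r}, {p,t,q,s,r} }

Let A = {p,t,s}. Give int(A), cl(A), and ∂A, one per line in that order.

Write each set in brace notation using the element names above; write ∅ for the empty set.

int(A) = {p}
cl(A)  = {p,t,s}
∂A     = {t,s}

opens ⊆ A: ∅, {p}; union → int = {p}
complement {q,r}; its interior {q,r}; cl(A) = X∖{q,r} = {p,t,s}
boundary = {p,t,s} ∖ {p} = {t,s}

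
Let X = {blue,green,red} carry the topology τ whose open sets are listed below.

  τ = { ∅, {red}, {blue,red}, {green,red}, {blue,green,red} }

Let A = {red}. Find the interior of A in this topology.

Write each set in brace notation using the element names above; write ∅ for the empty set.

{red}

opens ⊆ A: ∅, {red}; union → int = {red}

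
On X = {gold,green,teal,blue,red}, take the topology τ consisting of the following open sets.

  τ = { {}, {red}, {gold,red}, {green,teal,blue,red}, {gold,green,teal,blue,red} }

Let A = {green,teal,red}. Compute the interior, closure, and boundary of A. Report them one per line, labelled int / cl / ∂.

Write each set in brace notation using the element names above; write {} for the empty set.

int(A) = {red}
cl(A)  = {gold,green,teal,blue,red}
∂A     = {gold,green,teal,blue}

U open, U⊆A: {}, {red}. int(A) = ⋃ = {red}
X∖A={gold,blue}, int(X∖A)={}, hence cl(A)={gold,green,teal,blue,red}
∂A: remove int from cl → {gold,green,teal,blue}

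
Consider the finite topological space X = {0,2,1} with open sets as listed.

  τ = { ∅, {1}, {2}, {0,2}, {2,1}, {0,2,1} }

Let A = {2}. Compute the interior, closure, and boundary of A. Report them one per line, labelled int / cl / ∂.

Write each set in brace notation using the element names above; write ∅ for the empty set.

int(A) = {2}
cl(A)  = {0,2}
∂A     = {0}

opens ⊆ A: ∅, {2}; union → int = {2}
complement {0,1}; its interior {1}; cl(A) = X∖{1} = {0,2}
boundary = {0,2} ∖ {2} = {0}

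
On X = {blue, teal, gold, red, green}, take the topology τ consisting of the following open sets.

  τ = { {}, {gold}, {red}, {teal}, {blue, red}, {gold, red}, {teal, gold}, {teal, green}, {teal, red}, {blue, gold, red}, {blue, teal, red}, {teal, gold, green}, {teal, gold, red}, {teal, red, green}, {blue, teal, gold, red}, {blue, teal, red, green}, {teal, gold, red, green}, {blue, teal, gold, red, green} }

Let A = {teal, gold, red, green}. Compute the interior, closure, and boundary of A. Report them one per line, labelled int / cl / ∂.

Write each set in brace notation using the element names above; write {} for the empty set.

int(A) = {teal, gold, red, green}
cl(A)  = {blue, teal, gold, red, green}
∂A     = {blue}

U open, U⊆A: {}, {gold}, {red}, {teal}, {gold, red}, {teal, green}, {teal, gold}, {teal, red}, {teal, red, green}, {teal, gold, red}, {teal, gold, green}, {teal, gold, red, green}. int(A) = ⋃ = {teal, gold, red, green}
X∖A={blue}, int(X∖A)={}, hence cl(A)={blue, teal, gold, red, green}
∂A: remove int from cl → {blue}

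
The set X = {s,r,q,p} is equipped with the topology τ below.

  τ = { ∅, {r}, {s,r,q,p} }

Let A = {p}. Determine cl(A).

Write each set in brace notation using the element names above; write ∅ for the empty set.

complement {s,r,q}; its interior {r}; cl(A) = X∖{r} = {s,q,p}

{s,q,p}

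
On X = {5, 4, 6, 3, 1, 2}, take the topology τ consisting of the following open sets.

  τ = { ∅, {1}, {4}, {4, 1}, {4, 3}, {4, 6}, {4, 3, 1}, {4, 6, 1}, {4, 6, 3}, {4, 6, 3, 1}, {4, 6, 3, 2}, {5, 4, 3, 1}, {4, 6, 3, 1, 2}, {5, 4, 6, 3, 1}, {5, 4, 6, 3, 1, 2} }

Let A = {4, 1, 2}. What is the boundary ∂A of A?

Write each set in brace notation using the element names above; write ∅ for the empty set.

{5, 6, 3, 2}

interior: largest open inside A is {4, 1} (from ∅, {4}, {1}, {4, 1})
cl via duality: int({5, 6, 3}) = ∅, so X∖∅ = {5, 4, 6, 3, 1, 2}
cl∖int = {5, 6, 3, 2}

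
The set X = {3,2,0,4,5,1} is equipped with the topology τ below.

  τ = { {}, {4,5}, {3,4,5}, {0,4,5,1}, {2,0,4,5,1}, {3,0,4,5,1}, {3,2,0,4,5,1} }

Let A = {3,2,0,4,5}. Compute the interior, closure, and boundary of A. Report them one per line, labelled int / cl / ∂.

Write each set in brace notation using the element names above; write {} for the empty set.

int(A) = {3,4,5}
cl(A)  = {3,2,0,4,5,1}
∂A     = {2,0,1}

U open, U⊆A: {}, {4,5}, {3,4,5}. int(A) = ⋃ = {3,4,5}
X∖A={1}, int(X∖A)={}, hence cl(A)={3,2,0,4,5,1}
∂A: remove int from cl → {2,0,1}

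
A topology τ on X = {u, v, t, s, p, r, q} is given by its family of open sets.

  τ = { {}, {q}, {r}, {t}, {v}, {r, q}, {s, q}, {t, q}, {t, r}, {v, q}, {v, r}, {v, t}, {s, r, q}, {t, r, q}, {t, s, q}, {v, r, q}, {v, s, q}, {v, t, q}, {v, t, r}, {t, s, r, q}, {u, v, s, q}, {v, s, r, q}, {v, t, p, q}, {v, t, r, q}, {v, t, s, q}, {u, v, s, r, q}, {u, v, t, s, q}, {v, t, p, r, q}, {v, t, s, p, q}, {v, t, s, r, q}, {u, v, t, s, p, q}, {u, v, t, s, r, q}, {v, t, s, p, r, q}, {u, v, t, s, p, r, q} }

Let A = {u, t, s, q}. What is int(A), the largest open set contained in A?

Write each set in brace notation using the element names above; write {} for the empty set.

{t, s, q}

open subsets of A: {}, {t}, {q}, {t, q}, {s, q}, {t, s, q}; so int(A) = {t, s, q}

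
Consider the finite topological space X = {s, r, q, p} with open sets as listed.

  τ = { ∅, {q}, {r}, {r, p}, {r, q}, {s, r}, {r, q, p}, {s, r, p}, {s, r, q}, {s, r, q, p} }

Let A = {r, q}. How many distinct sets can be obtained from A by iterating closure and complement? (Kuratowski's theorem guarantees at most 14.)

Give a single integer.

4

closure: X∖int(X∖A) = X∖∅ = {s, r, q, p}
Let k=closure and c=complement:
  1. A     = {r, q}
  2. kA    = {s, r, q, p}
  3. cA    = {s, p}
  4. ckA   = ∅
— saturated at 4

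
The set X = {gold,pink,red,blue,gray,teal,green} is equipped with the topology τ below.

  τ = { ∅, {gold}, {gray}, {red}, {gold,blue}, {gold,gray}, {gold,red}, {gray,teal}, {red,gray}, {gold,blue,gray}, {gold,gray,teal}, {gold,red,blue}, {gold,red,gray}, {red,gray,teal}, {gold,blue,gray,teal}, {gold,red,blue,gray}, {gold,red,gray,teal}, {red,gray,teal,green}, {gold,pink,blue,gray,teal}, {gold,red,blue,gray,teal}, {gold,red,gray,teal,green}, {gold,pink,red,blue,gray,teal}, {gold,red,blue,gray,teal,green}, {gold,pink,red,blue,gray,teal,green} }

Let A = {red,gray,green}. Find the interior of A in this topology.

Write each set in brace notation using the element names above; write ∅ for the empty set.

open subsets of A: ∅, {red}, {gray}, {red,gray}; so int(A) = {red,gray}

{red,gray}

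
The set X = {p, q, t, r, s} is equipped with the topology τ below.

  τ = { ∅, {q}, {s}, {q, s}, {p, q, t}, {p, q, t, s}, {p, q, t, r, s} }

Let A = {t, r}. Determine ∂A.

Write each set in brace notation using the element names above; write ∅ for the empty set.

{p, t, r}

U open, U⊆A: ∅. int(A) = ⋃ = ∅
X∖A={p, q, s}, int(X∖A)={q, s}, hence cl(A)={p, t, r}
∂A: remove int from cl → {p, t, r}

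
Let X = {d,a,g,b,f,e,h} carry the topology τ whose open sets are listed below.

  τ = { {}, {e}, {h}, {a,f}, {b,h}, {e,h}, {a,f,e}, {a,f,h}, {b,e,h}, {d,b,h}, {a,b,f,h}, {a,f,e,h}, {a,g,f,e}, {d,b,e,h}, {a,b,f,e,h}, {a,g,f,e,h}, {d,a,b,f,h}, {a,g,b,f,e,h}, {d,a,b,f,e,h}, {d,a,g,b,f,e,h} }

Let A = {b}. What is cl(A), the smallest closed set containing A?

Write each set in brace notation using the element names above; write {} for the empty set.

{d,b}

cl via duality: int({d,a,g,f,e,h}) = {a,g,f,e,h}, so X∖{a,g,f,e,h} = {d,b}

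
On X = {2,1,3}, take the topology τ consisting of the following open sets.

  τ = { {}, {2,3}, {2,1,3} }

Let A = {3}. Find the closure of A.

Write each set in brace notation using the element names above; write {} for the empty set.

X∖A={2,1}, int(X∖A)={}, hence cl(A)={2,1,3}

{2,1,3}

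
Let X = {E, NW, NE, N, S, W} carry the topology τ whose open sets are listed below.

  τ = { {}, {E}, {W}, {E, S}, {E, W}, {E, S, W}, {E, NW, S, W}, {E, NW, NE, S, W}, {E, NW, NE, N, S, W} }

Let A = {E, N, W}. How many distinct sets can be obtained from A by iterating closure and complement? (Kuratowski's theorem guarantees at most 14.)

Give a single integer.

complement {NW, NE, S}; its interior {}; cl(A) = X∖{} = {E, NW, NE, N, S, W}
With k = closure, c = complement:
  1. A     = {E, N, W}
  2. kA    = {E, NW, NE, N, S, W}
  3. cA    = {NW, NE, S}
  4. ckA   = {}
  5. kcA   = {NW, NE, N, S}
  6. ckcA  = {E, W}
k, c of each give nothing new

6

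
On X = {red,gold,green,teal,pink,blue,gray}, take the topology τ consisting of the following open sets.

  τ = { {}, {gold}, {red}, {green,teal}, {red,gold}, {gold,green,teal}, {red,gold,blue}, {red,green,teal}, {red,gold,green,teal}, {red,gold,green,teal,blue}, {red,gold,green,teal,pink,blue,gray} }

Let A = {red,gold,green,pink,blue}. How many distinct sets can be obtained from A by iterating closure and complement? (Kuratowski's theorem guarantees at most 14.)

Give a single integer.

8

closure: X∖int(X∖A) = X∖{} = {red,gold,green,teal,pink,blue,gray}
Let k=closure and c=complement:
  1. A     = {red,gold,green,pink,blue}
  2. kA    = {red,gold,green,teal,pink,blue,gray}
  3. cA    = {teal,gray}
  4. ckA   = {}
  5. kcA   = {green,teal,pink,gray}
  6. ckcA  = {red,gold,blue}
  7. kckcA = {red,gold,pink,blue,gray}
  8. ckckcA = {green,teal}
— saturated at 8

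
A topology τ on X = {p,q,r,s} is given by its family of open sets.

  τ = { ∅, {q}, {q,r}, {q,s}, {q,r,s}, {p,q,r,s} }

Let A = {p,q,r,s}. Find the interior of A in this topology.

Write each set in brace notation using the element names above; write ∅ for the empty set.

U open, U⊆A: ∅, {q}, {q,s}, {q,r}, {q,r,s}, {p,q,r,s}. int(A) = ⋃ = {p,q,r,s}

{p,q,r,s}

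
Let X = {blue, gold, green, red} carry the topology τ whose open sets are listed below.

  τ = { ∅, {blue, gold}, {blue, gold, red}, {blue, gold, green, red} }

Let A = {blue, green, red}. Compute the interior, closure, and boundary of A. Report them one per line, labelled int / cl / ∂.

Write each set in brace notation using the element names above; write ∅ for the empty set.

int(A) = ∅
cl(A)  = {blue, gold, green, red}
∂A     = {blue, gold, green, red}

opens ⊆ A: ∅; union → int = ∅
complement {gold}; its interior ∅; cl(A) = X∖∅ = {blue, gold, green, red}
boundary = {blue, gold, green, red} ∖ ∅ = {blue, gold, green, red}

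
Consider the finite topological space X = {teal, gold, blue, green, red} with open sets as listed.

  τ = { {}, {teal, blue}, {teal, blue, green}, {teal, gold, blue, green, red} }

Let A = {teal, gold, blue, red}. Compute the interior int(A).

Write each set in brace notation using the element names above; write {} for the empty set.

{teal, blue}

U open, U⊆A: {}, {teal, blue}. int(A) = ⋃ = {teal, blue}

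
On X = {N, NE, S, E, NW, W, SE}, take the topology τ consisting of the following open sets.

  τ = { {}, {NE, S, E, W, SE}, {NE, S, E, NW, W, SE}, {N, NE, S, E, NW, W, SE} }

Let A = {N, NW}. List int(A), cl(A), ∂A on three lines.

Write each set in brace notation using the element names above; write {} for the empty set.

int(A) = {}
cl(A)  = {N, NW}
∂A     = {N, NW}

open subsets of A: {}; so int(A) = {}
closure: X∖int(X∖A) = X∖{NE, S, E, W, SE} = {N, NW}
∂A = {N, NW} minus {} = {N, NW}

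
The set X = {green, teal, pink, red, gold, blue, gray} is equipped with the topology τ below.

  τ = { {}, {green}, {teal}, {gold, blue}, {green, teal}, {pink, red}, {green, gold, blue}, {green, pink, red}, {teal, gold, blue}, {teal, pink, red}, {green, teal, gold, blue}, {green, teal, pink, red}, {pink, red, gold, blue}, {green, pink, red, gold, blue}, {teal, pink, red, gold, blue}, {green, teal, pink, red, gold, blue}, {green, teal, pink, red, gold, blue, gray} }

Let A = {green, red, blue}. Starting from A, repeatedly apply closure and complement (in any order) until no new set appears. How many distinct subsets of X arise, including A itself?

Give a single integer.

10

complement {teal, pink, gold, gray}; its interior {teal}; cl(A) = X∖{teal} = {green, pink, red, gold, blue, gray}
With k = closure, c = complement:
  1. A     = {green, red, blue}
  2. kA    = {green, pink, red, gold, blue, gray}
  3. cA    = {teal, pink, gold, gray}
  4. ckA   = {teal}
  5. kcA   = {teal, pink, red, gold, blue, gray}
  6. kckA  = {teal, gray}
  7. ckcA  = {green}
  8. ckckA = {green, pink, red, gold, blue}
  9. kckcA = {green, gray}
  10. ckckcA = {teal, pink, red, gold, blue}
k, c of each give nothing new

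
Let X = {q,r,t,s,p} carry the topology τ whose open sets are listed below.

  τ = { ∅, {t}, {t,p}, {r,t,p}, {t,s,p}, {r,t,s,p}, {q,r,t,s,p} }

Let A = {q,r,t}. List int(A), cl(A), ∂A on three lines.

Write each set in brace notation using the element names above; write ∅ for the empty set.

int(A) = {t}
cl(A)  = {q,r,t,s,p}
∂A     = {q,r,s,p}

open subsets of A: ∅, {t}; so int(A) = {t}
closure: X∖int(X∖A) = X∖∅ = {q,r,t,s,p}
∂A = {q,r,t,s,p} minus {t} = {q,r,s,p}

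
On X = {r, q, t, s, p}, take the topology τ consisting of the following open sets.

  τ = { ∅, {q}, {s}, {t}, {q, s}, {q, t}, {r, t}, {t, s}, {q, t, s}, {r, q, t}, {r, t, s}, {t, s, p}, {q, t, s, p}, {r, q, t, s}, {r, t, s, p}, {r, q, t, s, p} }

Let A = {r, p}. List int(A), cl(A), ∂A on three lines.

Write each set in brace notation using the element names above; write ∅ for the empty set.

opens ⊆ A: ∅; union → int = ∅
complement {q, t, s}; its interior {q, t, s}; cl(A) = X∖{q, t, s} = {r, p}
boundary = {r, p} ∖ ∅ = {r, p}

int(A) = ∅
cl(A)  = {r, p}
∂A     = {r, p}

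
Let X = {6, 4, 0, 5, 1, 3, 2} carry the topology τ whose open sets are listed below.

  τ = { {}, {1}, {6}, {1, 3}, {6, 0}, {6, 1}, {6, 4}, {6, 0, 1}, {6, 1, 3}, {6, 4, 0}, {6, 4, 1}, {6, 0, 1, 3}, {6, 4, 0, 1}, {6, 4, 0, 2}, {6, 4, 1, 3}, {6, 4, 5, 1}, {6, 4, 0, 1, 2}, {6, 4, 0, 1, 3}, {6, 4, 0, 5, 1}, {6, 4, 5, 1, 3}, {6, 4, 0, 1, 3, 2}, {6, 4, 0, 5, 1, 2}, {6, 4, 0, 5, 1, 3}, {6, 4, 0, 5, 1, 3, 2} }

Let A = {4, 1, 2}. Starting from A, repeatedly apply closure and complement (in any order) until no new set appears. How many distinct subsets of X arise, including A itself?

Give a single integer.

10

complement {6, 0, 5, 3}; its interior {6, 0}; cl(A) = X∖{6, 0} = {4, 5, 1, 3, 2}
With k = closure, c = complement:
  1. A     = {4, 1, 2}
  2. kA    = {4, 5, 1, 3, 2}
  3. cA    = {6, 0, 5, 3}
  4. ckA   = {6, 0}
  5. kcA   = {6, 4, 0, 5, 3, 2}
  6. kckA  = {6, 4, 0, 5, 2}
  7. ckcA  = {1}
  8. ckckA = {1, 3}
  9. kckcA = {5, 1, 3}
  10. ckckcA = {6, 4, 0, 2}
k, c of each give nothing new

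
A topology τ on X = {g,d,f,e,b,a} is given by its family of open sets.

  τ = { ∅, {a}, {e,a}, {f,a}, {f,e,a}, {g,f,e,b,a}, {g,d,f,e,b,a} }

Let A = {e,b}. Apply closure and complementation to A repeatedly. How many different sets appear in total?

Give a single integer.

X∖A={g,d,f,a}, int(X∖A)={f,a}, hence cl(A)={g,d,e,b}
Orbit (k=closure, c=complement):
  1. A     = {e,b}
  2. kA    = {g,d,e,b}
  3. cA    = {g,d,f,a}
  4. ckA   = {f,a}
  5. kcA   = {g,d,f,e,b,a}
  6. ckcA  = ∅
(closed under both — stop)

6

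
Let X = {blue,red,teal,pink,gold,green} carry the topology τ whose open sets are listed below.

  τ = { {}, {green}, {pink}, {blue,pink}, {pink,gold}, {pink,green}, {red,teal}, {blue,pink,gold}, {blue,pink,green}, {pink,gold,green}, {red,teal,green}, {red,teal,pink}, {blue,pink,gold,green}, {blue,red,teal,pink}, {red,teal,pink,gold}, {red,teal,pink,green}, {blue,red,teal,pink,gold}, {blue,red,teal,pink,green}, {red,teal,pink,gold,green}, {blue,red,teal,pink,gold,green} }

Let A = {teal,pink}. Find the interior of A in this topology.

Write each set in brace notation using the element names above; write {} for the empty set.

{pink}

U open, U⊆A: {}, {pink}. int(A) = ⋃ = {pink}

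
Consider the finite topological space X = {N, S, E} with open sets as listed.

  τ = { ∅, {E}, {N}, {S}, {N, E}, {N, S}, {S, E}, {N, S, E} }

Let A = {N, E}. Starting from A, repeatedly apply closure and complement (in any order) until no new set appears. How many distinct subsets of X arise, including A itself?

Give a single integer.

2

X∖A={S}, int(X∖A)={S}, hence cl(A)={N, E}
Orbit (k=closure, c=complement):
  1. A     = {N, E}
  2. cA    = {S}
(closed under both — stop)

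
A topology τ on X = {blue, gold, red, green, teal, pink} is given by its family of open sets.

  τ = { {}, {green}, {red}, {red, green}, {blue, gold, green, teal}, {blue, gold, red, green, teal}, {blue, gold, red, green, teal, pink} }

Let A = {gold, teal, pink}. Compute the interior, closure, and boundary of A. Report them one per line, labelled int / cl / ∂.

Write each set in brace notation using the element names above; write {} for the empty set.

open subsets of A: {}; so int(A) = {}
closure: X∖int(X∖A) = X∖{red, green} = {blue, gold, teal, pink}
∂A = {blue, gold, teal, pink} minus {} = {blue, gold, teal, pink}

int(A) = {}
cl(A)  = {blue, gold, teal, pink}
∂A     = {blue, gold, teal, pink}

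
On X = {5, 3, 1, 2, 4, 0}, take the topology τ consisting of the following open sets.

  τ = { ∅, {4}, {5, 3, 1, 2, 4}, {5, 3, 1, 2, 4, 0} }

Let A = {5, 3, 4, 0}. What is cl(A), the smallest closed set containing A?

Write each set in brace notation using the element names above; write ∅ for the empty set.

{5, 3, 1, 2, 4, 0}

complement {1, 2}; its interior ∅; cl(A) = X∖∅ = {5, 3, 1, 2, 4, 0}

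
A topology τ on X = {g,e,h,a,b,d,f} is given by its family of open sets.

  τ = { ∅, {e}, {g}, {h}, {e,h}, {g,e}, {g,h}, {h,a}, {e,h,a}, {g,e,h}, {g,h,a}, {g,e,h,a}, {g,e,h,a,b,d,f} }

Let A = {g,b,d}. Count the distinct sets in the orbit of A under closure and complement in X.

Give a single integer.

closure: X∖int(X∖A) = X∖{e,h,a} = {g,b,d,f}
Let k=closure and c=complement:
  1. A     = {g,b,d}
  2. kA    = {g,b,d,f}
  3. cA    = {e,h,a,f}
  4. ckA   = {e,h,a}
  5. kcA   = {e,h,a,b,d,f}
  6. ckcA  = {g}
— saturated at 6

6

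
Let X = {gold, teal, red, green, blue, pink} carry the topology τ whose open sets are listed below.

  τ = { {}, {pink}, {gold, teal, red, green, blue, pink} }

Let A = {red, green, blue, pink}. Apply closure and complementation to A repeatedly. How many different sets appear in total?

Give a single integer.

6

cl via duality: int({gold, teal}) = {}, so X∖{} = {gold, teal, red, green, blue, pink}
Write k for closure, c for complement:
  1. A     = {red, green, blue, pink}
  2. kA    = {gold, teal, red, green, blue, pink}
  3. cA    = {gold, teal}
  4. ckA   = {}
  5. kcA   = {gold, teal, red, green, blue}
  6. ckcA  = {pink}
applying k or c yields no new set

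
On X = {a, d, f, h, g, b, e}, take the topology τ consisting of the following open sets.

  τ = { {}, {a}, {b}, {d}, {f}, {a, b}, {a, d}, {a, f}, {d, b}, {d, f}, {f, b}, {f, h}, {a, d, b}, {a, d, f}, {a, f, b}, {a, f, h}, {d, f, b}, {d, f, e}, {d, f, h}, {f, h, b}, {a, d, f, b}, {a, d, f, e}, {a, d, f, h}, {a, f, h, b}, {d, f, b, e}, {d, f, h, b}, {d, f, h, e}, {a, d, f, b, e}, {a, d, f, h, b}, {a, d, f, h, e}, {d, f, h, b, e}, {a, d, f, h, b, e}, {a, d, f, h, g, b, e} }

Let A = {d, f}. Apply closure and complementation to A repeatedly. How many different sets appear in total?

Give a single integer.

complement {a, h, g, b, e}; its interior {a, b}; cl(A) = X∖{a, b} = {d, f, h, g, e}
With k = closure, c = complement:
  1. A     = {d, f}
  2. kA    = {d, f, h, g, e}
  3. cA    = {a, h, g, b, e}
  4. ckA   = {a, b}
  5. kckA  = {a, g, b}
  6. ckckA = {d, f, h, e}
k, c of each give nothing new

6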